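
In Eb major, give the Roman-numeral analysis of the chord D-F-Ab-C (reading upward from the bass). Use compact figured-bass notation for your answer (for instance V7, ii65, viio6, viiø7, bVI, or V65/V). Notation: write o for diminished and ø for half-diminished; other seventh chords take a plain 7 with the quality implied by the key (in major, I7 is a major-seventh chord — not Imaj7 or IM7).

Stacked in thirds the chord is D-F-Ab-C: a half-diminished seventh chord on D.
In Eb major, D is the leading tone; the diatonic half-diminished seventh chord there is viiø7.

viiø7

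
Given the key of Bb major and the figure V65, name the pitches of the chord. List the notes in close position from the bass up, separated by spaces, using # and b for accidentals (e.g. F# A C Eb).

A C Eb F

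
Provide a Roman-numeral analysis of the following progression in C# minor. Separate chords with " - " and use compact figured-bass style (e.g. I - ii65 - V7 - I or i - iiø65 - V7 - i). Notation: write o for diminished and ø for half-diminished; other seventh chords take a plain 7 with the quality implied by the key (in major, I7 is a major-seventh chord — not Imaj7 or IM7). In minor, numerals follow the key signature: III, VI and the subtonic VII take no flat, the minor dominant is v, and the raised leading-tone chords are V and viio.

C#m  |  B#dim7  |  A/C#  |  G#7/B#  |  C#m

C#m has root C#, degree 1 in C# minor, so i.
B#dim7: root B# is the leading tone; fully diminished seventh chord there is viio7.
A/C#: major triad on A = scale degree 6 → VI6.
G#7/B# has root G#, degree 5 in C# minor, so V65.
C#m has root C#, degree 1 in C# minor, so i.

i - viio7 - VI6 - V65 - i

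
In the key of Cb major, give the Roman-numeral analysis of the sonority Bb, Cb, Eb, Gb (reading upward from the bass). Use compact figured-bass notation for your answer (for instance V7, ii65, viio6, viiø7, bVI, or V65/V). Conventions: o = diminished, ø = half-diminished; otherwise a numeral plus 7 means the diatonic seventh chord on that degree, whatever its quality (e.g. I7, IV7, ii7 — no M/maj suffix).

I42

The pitches Cb-Eb-Gb-Bb form a major seventh chord rooted on Cb.
In Cb major, Cb is the tonic; the diatonic major seventh chord there is I7.
With Bb in the bass the chord is in third inversion, so the figured bass is 42.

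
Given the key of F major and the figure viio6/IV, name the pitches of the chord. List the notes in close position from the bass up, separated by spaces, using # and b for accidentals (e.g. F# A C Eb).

The slash marks an applied leading-tone chord: viio of IV. In F major, IV is Bb, so the leading tone to it is A, a half step below.
Building a diminished triad on A gives A-C-Eb.
The figured bass 6 indicates first inversion, placing the third (C) in the bass: C-Eb-A.

C Eb A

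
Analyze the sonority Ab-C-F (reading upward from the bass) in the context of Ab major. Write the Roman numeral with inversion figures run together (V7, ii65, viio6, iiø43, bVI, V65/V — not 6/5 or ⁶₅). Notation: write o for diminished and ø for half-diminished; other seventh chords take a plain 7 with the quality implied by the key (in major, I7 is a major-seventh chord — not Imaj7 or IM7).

vi6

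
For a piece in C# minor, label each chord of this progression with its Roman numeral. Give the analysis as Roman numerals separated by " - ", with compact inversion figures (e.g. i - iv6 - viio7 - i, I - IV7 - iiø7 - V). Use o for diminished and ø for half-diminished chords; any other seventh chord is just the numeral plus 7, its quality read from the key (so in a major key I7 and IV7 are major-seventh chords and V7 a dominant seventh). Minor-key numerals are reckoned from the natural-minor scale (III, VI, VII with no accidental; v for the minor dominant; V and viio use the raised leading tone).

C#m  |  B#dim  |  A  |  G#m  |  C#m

C#m: root C# is the tonic; minor triad there is i.
B#dim: diminished triad on B# = scale degree 7 → viio.
A: major triad on A = scale degree 6 → VI.
G#m has root G#, degree 5 in C# minor, so v.
C#m: root C# is the tonic; minor triad there is i.

i - viio - VI - v - i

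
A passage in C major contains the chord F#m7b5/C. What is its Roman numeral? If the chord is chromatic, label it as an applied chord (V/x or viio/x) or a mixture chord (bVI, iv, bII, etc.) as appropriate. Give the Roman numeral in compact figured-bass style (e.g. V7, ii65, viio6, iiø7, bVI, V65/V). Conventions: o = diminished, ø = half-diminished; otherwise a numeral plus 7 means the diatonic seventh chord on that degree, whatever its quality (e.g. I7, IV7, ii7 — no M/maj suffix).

viiø43/V

The pitches F#-A-C-E form a half-diminished seventh chord rooted on F#.
F# sits a half step below G (V in C major); a diminished chord there is the applied leading-tone chord of V.
With C in the bass the chord is in second inversion, so the figured bass is 43.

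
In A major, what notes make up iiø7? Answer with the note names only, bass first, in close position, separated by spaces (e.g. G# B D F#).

B D F A

Scale degree 2 in A major is B; here the chord built on it is altered to a half-diminished seventh chord. iiø7 is the half-diminished supertonic seventh, borrowed from the parallel minor.
So the chord is B-D-F-A.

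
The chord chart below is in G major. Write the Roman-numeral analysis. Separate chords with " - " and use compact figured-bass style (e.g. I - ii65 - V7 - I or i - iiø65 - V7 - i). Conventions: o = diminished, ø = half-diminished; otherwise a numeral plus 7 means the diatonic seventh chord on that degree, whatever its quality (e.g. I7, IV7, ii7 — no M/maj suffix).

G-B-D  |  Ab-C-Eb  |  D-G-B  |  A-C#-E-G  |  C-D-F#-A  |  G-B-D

I - bII - I64 - V7/V - V42 - I

G-B-D: major triad on G = scale degree 1 → I.
Ab-C-Eb: Ab with this quality isn't in the key; a major triad on b2 is the Neapolitan chord, bII.
D-G-B: major triad on G = scale degree 1 → I64.
A-C#-E-G is the secondary dominant of V (dominant seventh chord on A): V7/V.
C-D-F#-A: dominant seventh chord on D = scale degree 5 → V42.
G-B-D: root G is the tonic; major triad there is I.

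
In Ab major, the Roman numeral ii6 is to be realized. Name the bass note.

ii in Ab major has root Bb; the chord is Bb-Db-F.
The figure 6 means first inversion — the third is in the bass.

Db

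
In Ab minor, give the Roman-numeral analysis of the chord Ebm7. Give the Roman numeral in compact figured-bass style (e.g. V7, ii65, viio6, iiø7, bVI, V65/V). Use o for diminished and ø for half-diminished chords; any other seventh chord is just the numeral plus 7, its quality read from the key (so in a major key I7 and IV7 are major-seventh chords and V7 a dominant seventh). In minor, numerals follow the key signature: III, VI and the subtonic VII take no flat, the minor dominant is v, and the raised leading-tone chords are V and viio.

The pitches Eb-Gb-Bb-Db form a minor seventh chord rooted on Eb.
Eb is scale degree 5 in Ab minor, and a minor seventh chord on that degree is written v7.

v7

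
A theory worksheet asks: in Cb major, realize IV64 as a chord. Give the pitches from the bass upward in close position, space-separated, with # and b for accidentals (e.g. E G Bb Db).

Cb Fb Ab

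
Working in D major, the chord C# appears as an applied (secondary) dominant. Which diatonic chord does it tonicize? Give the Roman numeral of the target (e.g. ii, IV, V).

The chord is a major triad on C#.
A dominant resolves down a perfect fifth: C# → F#. In D major, F# is scale degree 3, i.e. iii.

iii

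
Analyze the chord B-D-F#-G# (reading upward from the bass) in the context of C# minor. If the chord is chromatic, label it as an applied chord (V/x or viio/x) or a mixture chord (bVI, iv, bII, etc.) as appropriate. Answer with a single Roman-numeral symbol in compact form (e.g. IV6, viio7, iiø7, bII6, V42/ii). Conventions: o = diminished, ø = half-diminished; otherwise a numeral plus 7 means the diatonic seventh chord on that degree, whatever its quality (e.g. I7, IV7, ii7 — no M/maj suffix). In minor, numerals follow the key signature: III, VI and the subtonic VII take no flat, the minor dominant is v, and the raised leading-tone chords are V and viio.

The pitches G#-B-D-F# form a half-diminished seventh chord rooted on G#.
G# sits a half step below A (VI in C# minor); a diminished chord there is the applied leading-tone chord of VI.
With B in the bass the chord is in first inversion, so the figured bass is 65.

viiø65/VI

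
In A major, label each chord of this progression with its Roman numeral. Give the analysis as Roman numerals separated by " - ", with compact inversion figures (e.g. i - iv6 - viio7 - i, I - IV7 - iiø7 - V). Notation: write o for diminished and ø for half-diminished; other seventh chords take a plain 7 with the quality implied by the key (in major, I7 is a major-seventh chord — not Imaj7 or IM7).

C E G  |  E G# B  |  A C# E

C-E-G: major triad on C — chromatic; bIII (borrowed from the parallel minor).
E-G#-B: major triad on E = scale degree 5 → V.
A-C#-E has root A, degree 1 in A major, so I.

bIII - V - I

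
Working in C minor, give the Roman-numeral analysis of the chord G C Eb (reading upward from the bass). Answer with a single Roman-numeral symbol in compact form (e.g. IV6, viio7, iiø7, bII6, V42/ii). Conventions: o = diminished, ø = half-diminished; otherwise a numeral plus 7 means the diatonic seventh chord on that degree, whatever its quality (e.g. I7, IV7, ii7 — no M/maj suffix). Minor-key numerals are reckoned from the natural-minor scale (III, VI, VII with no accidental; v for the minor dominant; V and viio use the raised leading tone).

i64

Stacked in thirds the chord is C-Eb-G: a minor triad on C.
C is scale degree 1 in C minor, and a minor triad on that degree is written i.
With G in the bass the chord is in second inversion, so the figured bass is 64.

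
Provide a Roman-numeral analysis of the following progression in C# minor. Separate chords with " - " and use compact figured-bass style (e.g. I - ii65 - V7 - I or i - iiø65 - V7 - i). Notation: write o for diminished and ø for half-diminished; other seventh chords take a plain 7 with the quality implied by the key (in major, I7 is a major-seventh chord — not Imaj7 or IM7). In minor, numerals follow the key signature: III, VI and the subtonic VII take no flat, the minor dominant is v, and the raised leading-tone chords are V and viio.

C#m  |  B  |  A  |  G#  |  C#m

C#m: minor triad on C# = scale degree 1 → i.
B: root B is the subtonic; major triad there is VII.
A: major triad on A = scale degree 6 → VI.
G#: root G# is the dominant; major triad there is V.
C#m has root C#, degree 1 in C# minor, so i.

i - VII - VI - V - i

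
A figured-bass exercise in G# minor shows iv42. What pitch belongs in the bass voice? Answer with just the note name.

iv in G# minor has root C#; the chord is C#-E-G#-B.
The figure 42 means third inversion — the seventh is in the bass.

B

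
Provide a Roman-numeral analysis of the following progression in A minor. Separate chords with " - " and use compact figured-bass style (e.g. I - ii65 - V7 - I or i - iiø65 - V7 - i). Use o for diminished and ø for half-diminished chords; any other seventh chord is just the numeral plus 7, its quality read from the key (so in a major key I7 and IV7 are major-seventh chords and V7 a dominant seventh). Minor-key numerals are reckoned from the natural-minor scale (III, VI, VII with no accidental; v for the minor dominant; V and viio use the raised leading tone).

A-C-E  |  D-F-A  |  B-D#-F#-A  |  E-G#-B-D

i - iv - V7/V - V7

A-C-E: minor triad on A = scale degree 1 → i.
D-F-A: root D is the subdominant; minor triad there is iv.
B-D#-F#-A: chromatic; B is V of V, so V7/V.
E-G#-B-D: dominant seventh chord on E = scale degree 5 → V7.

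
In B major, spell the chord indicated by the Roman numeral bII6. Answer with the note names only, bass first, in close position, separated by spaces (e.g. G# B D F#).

E G C

Scale degree 2 in B major is C#; lowering it a half step gives C. bII6 is the Neapolitan sixth — a major triad on the lowered second degree, here in its customary first inversion.
So the chord is C-E-G.
The figured bass 6 indicates first inversion, placing the third (E) in the bass: E-G-C.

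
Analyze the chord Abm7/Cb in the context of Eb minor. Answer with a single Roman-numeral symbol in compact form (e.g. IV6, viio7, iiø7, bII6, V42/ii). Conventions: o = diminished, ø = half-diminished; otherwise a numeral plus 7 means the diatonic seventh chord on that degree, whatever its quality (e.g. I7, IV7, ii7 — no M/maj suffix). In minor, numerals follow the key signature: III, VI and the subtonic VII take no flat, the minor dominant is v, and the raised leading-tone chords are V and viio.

iv65

Stacked in thirds the chord is Ab-Cb-Eb-Gb: a minor seventh chord on Ab.
Ab is scale degree 4 in Eb minor, and a minor seventh chord on that degree is written iv7.
With Cb in the bass the chord is in first inversion, so the figured bass is 65.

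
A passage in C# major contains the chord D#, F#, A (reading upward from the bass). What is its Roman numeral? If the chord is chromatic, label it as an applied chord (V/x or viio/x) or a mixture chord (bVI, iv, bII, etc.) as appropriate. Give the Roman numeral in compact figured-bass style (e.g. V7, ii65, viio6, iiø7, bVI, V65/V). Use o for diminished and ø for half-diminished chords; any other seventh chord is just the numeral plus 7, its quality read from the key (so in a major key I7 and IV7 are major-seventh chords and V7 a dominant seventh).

Stacked in thirds the chord is D#-F#-A: a diminished triad on D#.
D# is the second degree of C# major. This is the diminished supertonic triad, borrowed from the parallel minor.

iio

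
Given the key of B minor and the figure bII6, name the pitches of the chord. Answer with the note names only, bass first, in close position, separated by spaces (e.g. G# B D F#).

E G C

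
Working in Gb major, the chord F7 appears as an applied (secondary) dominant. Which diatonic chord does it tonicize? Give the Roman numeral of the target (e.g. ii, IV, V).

iii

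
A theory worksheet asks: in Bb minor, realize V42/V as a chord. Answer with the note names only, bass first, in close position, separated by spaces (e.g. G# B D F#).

Bb C E G

The slash means an applied dominant: we want the dominant of V. In Bb minor, V is F major, and its dominant is built on C.
Building a dominant seventh chord on C gives C-E-G-Bb.
The figured bass 42 indicates third inversion, placing the seventh (Bb) in the bass: Bb-C-E-G.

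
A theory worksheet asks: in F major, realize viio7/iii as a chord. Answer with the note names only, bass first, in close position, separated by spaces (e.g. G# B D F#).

G# B D F

viio7/iii is a secondary leading-tone chord. The target iii is A in F major; the applied chord is rooted a semitone below, on G#.
Building a fully diminished seventh chord on G# gives G#-B-D-F.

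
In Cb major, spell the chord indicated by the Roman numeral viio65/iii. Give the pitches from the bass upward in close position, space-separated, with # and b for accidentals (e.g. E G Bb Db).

F Ab Cb D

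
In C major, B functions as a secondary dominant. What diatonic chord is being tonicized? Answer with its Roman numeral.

iii

The chord is a major triad on B.
A dominant resolves down a perfect fifth: B → E. In C major, E is scale degree 3, i.e. iii.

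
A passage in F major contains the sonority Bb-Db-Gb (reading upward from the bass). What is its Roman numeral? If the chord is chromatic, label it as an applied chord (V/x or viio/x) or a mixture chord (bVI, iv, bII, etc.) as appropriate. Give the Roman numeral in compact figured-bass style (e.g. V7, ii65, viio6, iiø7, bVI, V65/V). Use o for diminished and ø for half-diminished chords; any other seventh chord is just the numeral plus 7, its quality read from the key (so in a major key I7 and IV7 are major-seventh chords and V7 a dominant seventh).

bII6

The pitches Gb-Bb-Db form a major triad rooted on Gb.
Gb is the lowered second degree of F major (diatonic 2 would be G). This is the Neapolitan sixth — a major triad on the lowered second degree, here in its customary first inversion.
With Bb in the bass the chord is in first inversion, so the figured bass is 6.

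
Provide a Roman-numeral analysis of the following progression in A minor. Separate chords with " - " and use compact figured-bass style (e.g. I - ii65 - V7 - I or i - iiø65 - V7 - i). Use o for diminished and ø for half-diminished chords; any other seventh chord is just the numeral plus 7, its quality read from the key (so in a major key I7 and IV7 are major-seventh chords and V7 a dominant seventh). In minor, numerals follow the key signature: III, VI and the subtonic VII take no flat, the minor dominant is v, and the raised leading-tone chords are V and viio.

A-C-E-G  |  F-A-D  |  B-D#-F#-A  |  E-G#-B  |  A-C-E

A-C-E-G: root A is the tonic; minor seventh chord there is i7.
F-A-D: minor triad on D = scale degree 4 → iv6.
B-D#-F#-A is the secondary dominant of V (dominant seventh chord on B): V7/V.
E-G#-B has root E, degree 5 in A minor, so V.
A-C-E: root A is the tonic; minor triad there is i.

i7 - iv6 - V7/V - V - i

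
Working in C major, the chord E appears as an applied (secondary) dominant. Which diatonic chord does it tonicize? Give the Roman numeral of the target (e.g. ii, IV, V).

The chord is a major triad on E.
A dominant resolves down a perfect fifth: E → A. In C major, A is scale degree 6, i.e. vi.

vi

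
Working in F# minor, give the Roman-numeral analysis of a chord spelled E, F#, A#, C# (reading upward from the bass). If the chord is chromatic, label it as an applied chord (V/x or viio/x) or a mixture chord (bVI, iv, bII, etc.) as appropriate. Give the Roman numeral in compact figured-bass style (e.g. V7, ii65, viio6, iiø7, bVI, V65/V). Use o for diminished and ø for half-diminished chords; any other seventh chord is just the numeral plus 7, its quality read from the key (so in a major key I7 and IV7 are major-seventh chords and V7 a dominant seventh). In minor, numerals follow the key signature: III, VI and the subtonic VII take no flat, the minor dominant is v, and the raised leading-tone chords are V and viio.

V42/iv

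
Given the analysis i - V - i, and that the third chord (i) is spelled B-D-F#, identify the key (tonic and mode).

B minor

The anchor chord is a minor triad on B, labeled i.
If B is scale degree 1 and the mode makes that degree carry a minor triad, the tonic is B and the mode is minor.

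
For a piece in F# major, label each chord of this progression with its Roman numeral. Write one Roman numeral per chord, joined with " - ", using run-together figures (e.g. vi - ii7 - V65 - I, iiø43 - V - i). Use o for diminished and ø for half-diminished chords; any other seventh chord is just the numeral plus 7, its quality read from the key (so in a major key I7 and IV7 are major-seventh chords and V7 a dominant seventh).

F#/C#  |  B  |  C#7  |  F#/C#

F#/C#: major triad on F# = scale degree 1 → I64.
B has root B, degree 4 in F# major, so IV.
C#7: root C# is the dominant; dominant seventh chord there is V7.
F#/C#: root F# is the tonic; major triad there is I64.

I64 - IV - V7 - I64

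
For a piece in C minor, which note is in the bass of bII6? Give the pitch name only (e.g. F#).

bII in C minor has root Db; the chord is Db-F-Ab.
The figure 6 means first inversion — the third is in the bass.

F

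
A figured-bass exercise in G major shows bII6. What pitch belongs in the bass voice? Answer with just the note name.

C

bII in G major has root Ab; the chord is Ab-C-Eb.
The figure 6 means first inversion — the third is in the bass.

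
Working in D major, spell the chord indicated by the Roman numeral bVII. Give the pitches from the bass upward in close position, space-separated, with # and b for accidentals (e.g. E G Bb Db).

C E G

Scale degree 7 in D major is C#; lowering it a half step gives C. bVII is a major triad on the lowered seventh degree (the subtonic), borrowed from the parallel minor.
So the chord is C-E-G.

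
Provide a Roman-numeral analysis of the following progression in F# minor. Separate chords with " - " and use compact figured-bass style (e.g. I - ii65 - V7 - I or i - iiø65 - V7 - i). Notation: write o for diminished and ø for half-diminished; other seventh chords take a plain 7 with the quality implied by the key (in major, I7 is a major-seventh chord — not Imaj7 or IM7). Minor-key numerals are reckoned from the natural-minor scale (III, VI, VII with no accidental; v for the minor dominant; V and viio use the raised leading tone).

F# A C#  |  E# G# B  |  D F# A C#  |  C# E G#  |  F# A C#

i - viio - VI7 - v - i

F#-A-C#: minor triad on F# = scale degree 1 → i.
E#-G#-B has root E#, degree 7 in F# minor, so viio.
D-F#-A-C#: major seventh chord on D = scale degree 6 → VI7.
C#-E-G#: minor triad on C# = scale degree 5 → v.
F#-A-C# has root F#, degree 1 in F# minor, so i.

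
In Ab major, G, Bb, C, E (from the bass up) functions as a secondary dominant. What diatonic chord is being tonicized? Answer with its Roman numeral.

vi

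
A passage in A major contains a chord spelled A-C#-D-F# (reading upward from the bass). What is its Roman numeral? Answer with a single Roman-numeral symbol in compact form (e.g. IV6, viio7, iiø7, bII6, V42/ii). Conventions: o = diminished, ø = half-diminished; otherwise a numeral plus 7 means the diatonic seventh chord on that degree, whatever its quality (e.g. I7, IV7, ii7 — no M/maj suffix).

IV43

The pitches D-F#-A-C# form a major seventh chord rooted on D.
D is scale degree 4 in A major, and a major seventh chord on that degree is written IV7.
With A in the bass the chord is in second inversion, so the figured bass is 43.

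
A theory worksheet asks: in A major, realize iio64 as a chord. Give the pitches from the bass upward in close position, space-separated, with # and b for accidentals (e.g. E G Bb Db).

F B D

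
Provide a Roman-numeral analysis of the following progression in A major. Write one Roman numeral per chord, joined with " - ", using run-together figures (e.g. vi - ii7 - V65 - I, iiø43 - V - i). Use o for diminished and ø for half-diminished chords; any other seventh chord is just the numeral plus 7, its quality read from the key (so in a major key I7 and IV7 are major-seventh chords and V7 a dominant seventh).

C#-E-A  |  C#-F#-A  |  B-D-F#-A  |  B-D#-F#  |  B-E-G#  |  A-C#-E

I6 - vi64 - ii7 - V/V - V64 - I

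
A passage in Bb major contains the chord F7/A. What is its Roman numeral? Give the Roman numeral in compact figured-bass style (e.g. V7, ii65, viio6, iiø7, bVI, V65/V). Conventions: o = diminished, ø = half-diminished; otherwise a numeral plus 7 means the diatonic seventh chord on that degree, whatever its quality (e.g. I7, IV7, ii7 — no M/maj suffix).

The pitches F-A-C-Eb form a dominant seventh chord rooted on F.
F is scale degree 5 in Bb major, and a dominant seventh chord on that degree is written V7.
With A in the bass the chord is in first inversion, so the figured bass is 65.

V65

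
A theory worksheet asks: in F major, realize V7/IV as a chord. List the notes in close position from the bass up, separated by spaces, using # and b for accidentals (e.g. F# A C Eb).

F A C Eb

V7/IV is a secondary dominant — the dominant seventh of IV. IV in F major is Bb, so the applied chord's root is F, a perfect fifth above.
Building a dominant seventh chord on F gives F-A-C-Eb.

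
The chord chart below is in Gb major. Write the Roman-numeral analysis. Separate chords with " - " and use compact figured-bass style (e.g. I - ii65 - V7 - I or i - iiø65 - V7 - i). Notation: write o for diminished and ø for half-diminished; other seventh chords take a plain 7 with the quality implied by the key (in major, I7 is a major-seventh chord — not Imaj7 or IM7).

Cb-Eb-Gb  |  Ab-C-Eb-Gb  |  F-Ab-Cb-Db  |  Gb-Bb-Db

IV - V7/V - V65 - I

Cb-Eb-Gb: major triad on Cb = scale degree 4 → IV.
Ab-C-Eb-Gb: a dominant seventh chord on Ab, the applied dominant of V → V7/V.
F-Ab-Cb-Db: dominant seventh chord on Db = scale degree 5 → V65.
Gb-Bb-Db: major triad on Gb = scale degree 1 → I.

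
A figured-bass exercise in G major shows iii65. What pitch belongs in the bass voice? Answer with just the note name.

iii in G major has root B; the chord is B-D-F#-A.
The figure 65 means first inversion — the third is in the bass.

D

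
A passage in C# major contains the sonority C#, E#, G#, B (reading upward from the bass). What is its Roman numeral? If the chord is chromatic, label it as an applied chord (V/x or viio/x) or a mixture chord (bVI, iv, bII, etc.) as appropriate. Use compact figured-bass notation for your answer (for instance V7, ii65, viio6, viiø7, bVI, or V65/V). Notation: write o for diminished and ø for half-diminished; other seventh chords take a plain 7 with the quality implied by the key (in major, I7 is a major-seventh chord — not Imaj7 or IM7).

Stacked in thirds the chord is C#-E#-G#-B: a dominant seventh chord on C#.
C# is not a diatonic chord root with this quality in C# major, but it lies a perfect fifth above F# (IV), so the chord functions as an applied dominant of IV.

V7/IV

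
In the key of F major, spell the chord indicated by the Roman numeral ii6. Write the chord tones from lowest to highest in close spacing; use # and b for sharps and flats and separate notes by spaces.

Bb D G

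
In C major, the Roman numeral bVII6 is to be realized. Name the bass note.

bVII in C major has root Bb; the chord is Bb-D-F.
The figure 6 means first inversion — the third is in the bass.

D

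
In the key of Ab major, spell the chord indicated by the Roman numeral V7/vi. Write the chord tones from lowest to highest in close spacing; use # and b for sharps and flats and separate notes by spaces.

C E G Bb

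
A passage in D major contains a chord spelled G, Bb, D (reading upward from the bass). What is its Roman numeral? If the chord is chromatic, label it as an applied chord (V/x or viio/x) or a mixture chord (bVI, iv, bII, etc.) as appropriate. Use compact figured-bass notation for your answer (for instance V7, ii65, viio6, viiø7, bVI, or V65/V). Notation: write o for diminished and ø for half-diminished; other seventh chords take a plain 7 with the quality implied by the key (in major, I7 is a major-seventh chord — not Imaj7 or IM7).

The pitches G-Bb-D form a minor triad rooted on G.
G is the fourth degree of D major. This is the minor subdominant, borrowed from the parallel minor.

iv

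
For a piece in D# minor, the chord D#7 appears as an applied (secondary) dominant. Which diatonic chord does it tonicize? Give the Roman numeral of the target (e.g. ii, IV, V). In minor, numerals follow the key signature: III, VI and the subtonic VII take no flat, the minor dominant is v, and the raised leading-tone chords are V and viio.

The chord is a dominant seventh chord on D#.
A dominant resolves down a perfect fifth: D# → G#. In D# minor, G# is scale degree 4, i.e. iv.

iv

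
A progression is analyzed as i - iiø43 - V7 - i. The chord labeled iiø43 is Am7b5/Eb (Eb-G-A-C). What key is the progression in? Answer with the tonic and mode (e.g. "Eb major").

G minor

The anchor chord is a half-diminished seventh chord on A, labeled iiø43.
iiø43 on A implies A is the supertonic; that puts the tonic at G, and the lowercase numeral fits minor mode.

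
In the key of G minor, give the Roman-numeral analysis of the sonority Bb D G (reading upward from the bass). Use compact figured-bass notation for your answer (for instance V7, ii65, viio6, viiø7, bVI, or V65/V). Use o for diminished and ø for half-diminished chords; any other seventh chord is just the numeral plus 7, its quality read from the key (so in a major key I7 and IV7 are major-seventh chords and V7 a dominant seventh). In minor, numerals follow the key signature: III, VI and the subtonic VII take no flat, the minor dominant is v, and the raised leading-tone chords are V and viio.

The pitches G-Bb-D form a minor triad rooted on G.
G is scale degree 1 in G minor, and a minor triad on that degree is written i.
With Bb in the bass the chord is in first inversion, so the figured bass is 6.

i6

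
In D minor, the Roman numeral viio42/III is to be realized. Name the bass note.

Db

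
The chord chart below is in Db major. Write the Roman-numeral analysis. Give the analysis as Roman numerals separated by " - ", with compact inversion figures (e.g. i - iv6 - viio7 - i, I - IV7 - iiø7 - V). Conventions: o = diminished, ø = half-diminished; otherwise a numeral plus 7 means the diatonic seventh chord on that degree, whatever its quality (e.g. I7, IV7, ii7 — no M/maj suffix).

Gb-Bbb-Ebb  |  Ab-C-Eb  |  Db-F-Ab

bII6 - V - I

Gb-Bbb-Ebb is non-diatonic — a major triad on the lowered supertonic (Ebb): the Neapolitan sixth, bII6 (third, Gb, in the bass — hence the 6).
Ab-C-Eb: root Ab is the dominant; major triad there is V.
Db-F-Ab has root Db, degree 1 in Db major, so I.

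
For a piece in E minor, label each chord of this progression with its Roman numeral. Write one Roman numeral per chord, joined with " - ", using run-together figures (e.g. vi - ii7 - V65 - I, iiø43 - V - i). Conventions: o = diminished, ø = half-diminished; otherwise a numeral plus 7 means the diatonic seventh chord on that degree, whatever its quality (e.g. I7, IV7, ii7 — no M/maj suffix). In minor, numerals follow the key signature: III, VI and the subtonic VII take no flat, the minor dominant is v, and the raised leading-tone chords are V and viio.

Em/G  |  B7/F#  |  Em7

Em/G has root E, degree 1 in E minor, so i6.
B7/F#: root B is the dominant; dominant seventh chord there is V43.
Em7: root E is the tonic; minor seventh chord there is i7.

i6 - V43 - i7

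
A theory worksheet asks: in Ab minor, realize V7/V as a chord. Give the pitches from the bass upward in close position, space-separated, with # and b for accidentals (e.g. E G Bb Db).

Bb D F Ab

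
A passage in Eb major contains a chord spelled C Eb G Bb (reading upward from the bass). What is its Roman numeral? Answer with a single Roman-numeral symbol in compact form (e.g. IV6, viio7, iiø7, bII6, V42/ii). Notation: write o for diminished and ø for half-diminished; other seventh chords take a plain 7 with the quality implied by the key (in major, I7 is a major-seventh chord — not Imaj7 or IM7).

The pitches C-Eb-G-Bb form a minor seventh chord rooted on C.
In Eb major, C is the submediant; the diatonic minor seventh chord there is vi7.

vi7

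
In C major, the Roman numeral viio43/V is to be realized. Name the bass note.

The applied chord viio43/V is rooted on F#: F#-A-C-Eb.
The figure 43 means second inversion — the fifth is in the bass.

C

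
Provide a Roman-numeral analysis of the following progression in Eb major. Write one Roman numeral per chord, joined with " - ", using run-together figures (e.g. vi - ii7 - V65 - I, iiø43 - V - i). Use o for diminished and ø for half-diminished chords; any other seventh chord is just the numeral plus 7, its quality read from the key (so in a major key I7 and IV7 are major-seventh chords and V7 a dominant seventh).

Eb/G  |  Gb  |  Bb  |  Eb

I6 - bIII - V - I

Eb/G: major triad on Eb = scale degree 1 → I6.
Gb is non-diatonic — bIII, a mixture chord from Eb minor.
Bb has root Bb, degree 5 in Eb major, so V.
Eb has root Eb, degree 1 in Eb major, so I.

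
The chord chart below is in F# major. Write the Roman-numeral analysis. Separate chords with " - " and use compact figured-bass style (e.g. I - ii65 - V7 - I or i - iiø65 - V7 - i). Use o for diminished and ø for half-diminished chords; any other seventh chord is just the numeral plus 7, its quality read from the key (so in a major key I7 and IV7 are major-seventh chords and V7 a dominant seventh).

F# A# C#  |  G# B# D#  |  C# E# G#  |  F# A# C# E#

F#-A#-C# has root F#, degree 1 in F# major, so I.
G#-B#-D#: a major triad on G#, the applied dominant of V → V/V.
C#-E#-G#: major triad on C# = scale degree 5 → V.
F#-A#-C#-E#: major seventh chord on F# = scale degree 1 → I7.

I - V/V - V - I7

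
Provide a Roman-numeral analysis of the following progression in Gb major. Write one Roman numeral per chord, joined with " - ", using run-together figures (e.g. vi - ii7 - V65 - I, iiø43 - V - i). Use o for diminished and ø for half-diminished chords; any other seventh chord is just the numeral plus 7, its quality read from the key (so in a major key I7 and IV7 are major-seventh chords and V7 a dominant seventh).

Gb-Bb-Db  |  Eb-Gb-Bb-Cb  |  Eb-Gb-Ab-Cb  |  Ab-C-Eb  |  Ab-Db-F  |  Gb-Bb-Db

Gb-Bb-Db: major triad on Gb = scale degree 1 → I.
Eb-Gb-Bb-Cb has root Cb, degree 4 in Gb major, so IV65.
Eb-Gb-Ab-Cb: root Ab is the supertonic; minor seventh chord there is ii43.
Ab-C-Eb: a major triad on Ab, the applied dominant of V → V/V.
Ab-Db-F has root Db, degree 5 in Gb major, so V64.
Gb-Bb-Db has root Gb, degree 1 in Gb major, so I.

I - IV65 - ii43 - V/V - V64 - I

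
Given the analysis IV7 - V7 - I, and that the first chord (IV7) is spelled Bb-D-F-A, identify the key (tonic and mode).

F major

The anchor chord is a major seventh chord on Bb, labeled IV7.
If Bb is scale degree 4 and the mode makes that degree carry a major seventh chord, the tonic is F and the mode is major.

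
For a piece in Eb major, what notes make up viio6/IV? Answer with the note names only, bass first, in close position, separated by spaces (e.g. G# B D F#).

Bb Db G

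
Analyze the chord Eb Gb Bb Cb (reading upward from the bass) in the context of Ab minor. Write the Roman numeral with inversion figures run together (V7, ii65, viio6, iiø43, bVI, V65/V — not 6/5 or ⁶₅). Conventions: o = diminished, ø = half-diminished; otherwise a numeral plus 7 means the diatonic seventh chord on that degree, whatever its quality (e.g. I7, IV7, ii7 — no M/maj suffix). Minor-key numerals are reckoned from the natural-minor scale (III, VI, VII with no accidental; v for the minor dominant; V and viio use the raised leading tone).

III65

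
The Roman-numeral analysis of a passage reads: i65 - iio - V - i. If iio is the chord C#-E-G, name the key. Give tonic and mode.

B minor

The anchor chord is a diminished triad on C#, labeled iio.
If C# is scale degree 2 and the mode makes that degree carry a diminished triad, the tonic is B and the mode is minor.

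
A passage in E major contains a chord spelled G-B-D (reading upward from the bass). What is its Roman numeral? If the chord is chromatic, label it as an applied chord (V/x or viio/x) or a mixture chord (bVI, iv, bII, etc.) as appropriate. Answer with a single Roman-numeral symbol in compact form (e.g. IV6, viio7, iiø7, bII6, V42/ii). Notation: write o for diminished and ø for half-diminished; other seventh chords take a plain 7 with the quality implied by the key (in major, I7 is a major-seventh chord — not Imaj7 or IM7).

bIII

The pitches G-B-D form a major triad rooted on G.
G is the lowered third degree of E major (diatonic 3 would be G#). This is a major triad on the lowered third degree, borrowed from the parallel minor.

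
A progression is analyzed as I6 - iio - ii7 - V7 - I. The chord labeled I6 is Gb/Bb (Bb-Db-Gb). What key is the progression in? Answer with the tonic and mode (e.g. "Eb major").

The anchor chord is a major triad on Gb, labeled I6.
If Gb is scale degree 1 and the mode makes that degree carry a major triad, the tonic is Gb and the mode is major.

Gb major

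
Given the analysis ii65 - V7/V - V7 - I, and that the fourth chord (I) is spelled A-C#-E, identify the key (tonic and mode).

A major

I is given as A-C#-E — a major triad with root A.
If A is scale degree 1 and the mode makes that degree carry a major triad, the tonic is A and the mode is major.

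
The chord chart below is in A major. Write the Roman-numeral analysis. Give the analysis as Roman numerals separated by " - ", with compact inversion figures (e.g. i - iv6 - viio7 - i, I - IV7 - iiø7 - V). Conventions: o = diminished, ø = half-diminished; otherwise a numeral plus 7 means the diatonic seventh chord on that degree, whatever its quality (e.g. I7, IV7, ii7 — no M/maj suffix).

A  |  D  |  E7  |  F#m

A: root A is the tonic; major triad there is I.
D: major triad on D = scale degree 4 → IV.
E7: root E is the dominant; dominant seventh chord there is V7.
F#m: minor triad on F# = scale degree 6 → vi.

I - IV - V7 - vi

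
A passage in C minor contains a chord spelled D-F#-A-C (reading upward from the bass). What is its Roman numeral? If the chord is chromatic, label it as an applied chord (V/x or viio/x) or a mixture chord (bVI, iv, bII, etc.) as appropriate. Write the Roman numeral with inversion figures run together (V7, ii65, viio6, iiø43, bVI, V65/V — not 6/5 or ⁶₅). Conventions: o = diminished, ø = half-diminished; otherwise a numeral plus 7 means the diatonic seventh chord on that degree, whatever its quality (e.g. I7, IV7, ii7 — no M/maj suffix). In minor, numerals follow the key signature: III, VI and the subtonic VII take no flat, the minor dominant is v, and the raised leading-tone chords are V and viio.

The pitches D-F#-A-C form a dominant seventh chord rooted on D.
D is not a diatonic chord root with this quality in C minor, but it lies a perfect fifth above G (V), so the chord functions as an applied dominant of V.

V7/V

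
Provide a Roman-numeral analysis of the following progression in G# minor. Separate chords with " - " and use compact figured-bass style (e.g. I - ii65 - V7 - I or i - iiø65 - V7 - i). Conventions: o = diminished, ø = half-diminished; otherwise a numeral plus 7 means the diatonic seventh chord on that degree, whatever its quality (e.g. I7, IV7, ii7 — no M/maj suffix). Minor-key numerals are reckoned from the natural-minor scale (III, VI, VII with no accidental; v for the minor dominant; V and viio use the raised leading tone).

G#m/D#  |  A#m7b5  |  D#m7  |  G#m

G#m/D# has root G#, degree 1 in G# minor, so i64.
A#m7b5: root A# is the supertonic; half-diminished seventh chord there is iiø7.
D#m7 has root D#, degree 5 in G# minor, so v7.
G#m: root G# is the tonic; minor triad there is i.

i64 - iiø7 - v7 - i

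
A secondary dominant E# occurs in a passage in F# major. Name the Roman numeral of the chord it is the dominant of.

iii

The chord is a major triad on E#.
A dominant resolves down a perfect fifth: E# → A#. In F# major, A# is scale degree 3, i.e. iii.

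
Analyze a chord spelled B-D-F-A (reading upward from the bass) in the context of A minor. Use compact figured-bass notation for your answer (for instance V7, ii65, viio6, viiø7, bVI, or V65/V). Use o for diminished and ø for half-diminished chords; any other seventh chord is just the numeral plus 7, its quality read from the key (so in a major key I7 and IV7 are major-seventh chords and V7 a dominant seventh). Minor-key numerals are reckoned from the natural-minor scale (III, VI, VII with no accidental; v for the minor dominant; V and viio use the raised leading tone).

Stacked in thirds the chord is B-D-F-A: a half-diminished seventh chord on B.
In A minor, B is the supertonic; the diatonic half-diminished seventh chord there is iiø7.

iiø7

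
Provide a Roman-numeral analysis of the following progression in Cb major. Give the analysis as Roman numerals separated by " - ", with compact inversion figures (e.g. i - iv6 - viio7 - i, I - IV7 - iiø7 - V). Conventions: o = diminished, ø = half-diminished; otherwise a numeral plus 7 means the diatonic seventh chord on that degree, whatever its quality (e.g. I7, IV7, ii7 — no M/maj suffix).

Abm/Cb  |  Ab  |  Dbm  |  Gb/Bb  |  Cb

Abm/Cb: root Ab is the submediant; minor triad there is vi6.
Ab: a major triad on Ab, the applied dominant of ii → V/ii.
Dbm: minor triad on Db = scale degree 2 → ii.
Gb/Bb: major triad on Gb = scale degree 5 → V6.
Cb: root Cb is the tonic; major triad there is I.

vi6 - V/ii - ii - V6 - I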